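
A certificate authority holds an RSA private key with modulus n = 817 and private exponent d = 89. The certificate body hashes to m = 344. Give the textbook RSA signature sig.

86

m^2 ≡ 344^2 = 118336 ≡ 688
m^4 ≡ 688^2 = 473344 ≡ 301
m^8 ≡ 301^2 = 90601 ≡ 731
m^16 ≡ 731^2 = 534361 ≡ 43
m^32 ≡ 43^2 = 1849 ≡ 215
m^64 ≡ 215^2 = 46225 ≡ 473
89 = 64 + 16 + 8 + 1, so m^89 ≡ 473·43·731·344 ≡ 86 (mod 817)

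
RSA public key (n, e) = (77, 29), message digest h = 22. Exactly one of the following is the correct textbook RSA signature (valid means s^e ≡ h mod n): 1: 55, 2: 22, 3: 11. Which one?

2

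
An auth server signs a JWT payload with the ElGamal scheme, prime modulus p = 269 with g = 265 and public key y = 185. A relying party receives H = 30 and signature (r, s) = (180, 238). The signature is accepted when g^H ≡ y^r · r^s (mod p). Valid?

Left side g^H mod p:
265^2 = 70225 ≡ 16
265^4 ≡ 16^2 = 256
265^8 ≡ 256^2 = 65536 ≡ 169
265^16 ≡ 169^2 = 28561 ≡ 47
30 = 16 + 8 + 4 + 2, so 265^30 ≡ 47·169·256·16 ≡ 54 (mod 269)
Right side y^r · r^s mod p:
185^2 = 34225 ≡ 62
185^4 ≡ 62^2 = 3844 ≡ 78
185^8 ≡ 78^2 = 6084 ≡ 166
185^16 ≡ 166^2 = 27556 ≡ 118
185^32 ≡ 118^2 = 13924 ≡ 205
185^64 ≡ 205^2 = 42025 ≡ 61
185^128 ≡ 61^2 = 3721 ≡ 224
180 = 128 + 32 + 16 + 4, so 185^180 ≡ 224·205·118·78 ≡ 260 (mod 269)
180^2 = 32400 ≡ 120
180^4 ≡ 120^2 = 14400 ≡ 143
180^8 ≡ 143^2 = 20449 ≡ 5
180^16 ≡ 5^2 = 25
180^32 ≡ 25^2 = 625 ≡ 87
180^64 ≡ 87^2 = 7569 ≡ 37
180^128 ≡ 37^2 = 1369 ≡ 24
238 = 128 + 64 + 32 + 8 + 4 + 2, so 180^238 ≡ 24·37·87·5·143·120 ≡ 224 (mod 269)
260·224 = 58240 ≡ 136 (mod 269)
54 ≠ 136, so verification fails.

no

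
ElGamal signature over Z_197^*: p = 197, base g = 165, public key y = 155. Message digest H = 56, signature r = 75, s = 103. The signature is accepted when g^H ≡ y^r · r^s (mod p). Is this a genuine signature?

Left side g^H mod p:
165^2 = 27225 ≡ 39
165^4 ≡ 39^2 = 1521 ≡ 142
165^8 ≡ 142^2 = 20164 ≡ 70
165^16 ≡ 70^2 = 4900 ≡ 172
165^32 ≡ 172^2 = 29584 ≡ 34
56 = 32 + 16 + 8, so 165^56 ≡ 34·172·70 ≡ 191 (mod 197)
Right side y^r · r^s mod p:
155^2 = 24025 ≡ 188
155^4 ≡ 188^2 = 35344 ≡ 81
155^8 ≡ 81^2 = 6561 ≡ 60
155^16 ≡ 60^2 = 3600 ≡ 54
155^32 ≡ 54^2 = 2916 ≡ 158
155^64 ≡ 158^2 = 24964 ≡ 142
75 = 64 + 8 + 2 + 1, so 155^75 ≡ 142·60·188·155 ≡ 4 (mod 197)
75^2 = 5625 ≡ 109
75^4 ≡ 109^2 = 11881 ≡ 61
75^8 ≡ 61^2 = 3721 ≡ 175
75^16 ≡ 175^2 = 30625 ≡ 90
75^32 ≡ 90^2 = 8100 ≡ 23
75^64 ≡ 23^2 = 529 ≡ 135
103 = 64 + 32 + 4 + 2 + 1, so 75^103 ≡ 135·23·61·109·75 ≡ 153 (mod 197)
4·153 = 612 ≡ 21 (mod 197)
191 ≠ 21, so verification fails.

forged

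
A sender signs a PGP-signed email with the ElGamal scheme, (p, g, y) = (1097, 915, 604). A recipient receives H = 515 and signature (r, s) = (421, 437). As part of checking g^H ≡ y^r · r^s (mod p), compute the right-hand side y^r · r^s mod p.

604^2 = 364816 ≡ 612
604^4 ≡ 612^2 = 374544 ≡ 467
604^8 ≡ 467^2 = 218089 ≡ 883
604^16 ≡ 883^2 = 779689 ≡ 819
604^32 ≡ 819^2 = 670761 ≡ 494
604^64 ≡ 494^2 = 244036 ≡ 502
604^128 ≡ 502^2 = 252004 ≡ 791
604^256 ≡ 791^2 = 625681 ≡ 391
421 = 256 + 128 + 32 + 4 + 1, so 604^421 ≡ 391·791·494·467·604 ≡ 672 (mod 1097)
421^2 = 177241 ≡ 624
421^4 ≡ 624^2 = 389376 ≡ 1038
421^8 ≡ 1038^2 = 1077444 ≡ 190
421^16 ≡ 190^2 = 36100 ≡ 996
421^32 ≡ 996^2 = 992016 ≡ 328
421^64 ≡ 328^2 = 107584 ≡ 78
421^128 ≡ 78^2 = 6084 ≡ 599
421^256 ≡ 599^2 = 358801 ≡ 82
437 = 256 + 128 + 32 + 16 + 4 + 1, so 421^437 ≡ 82·599·328·996·1038·421 ≡ 255 (mod 1097)
y^r · r^s ≡ 672·255 = 171360 ≡ 228 (mod 1097)

228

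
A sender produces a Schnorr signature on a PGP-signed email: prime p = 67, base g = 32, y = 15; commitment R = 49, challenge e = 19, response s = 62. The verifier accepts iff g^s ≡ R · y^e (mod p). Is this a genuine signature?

g^s mod p:
32^2 = 1024 ≡ 19
32^4 ≡ 19^2 = 361 ≡ 26
32^8 ≡ 26^2 = 676 ≡ 6
32^16 ≡ 6^2 = 36
32^32 ≡ 36^2 = 1296 ≡ 23
62 = 32 + 16 + 8 + 4 + 2, so 32^62 ≡ 23·36·6·26·19 ≡ 49 (mod 67)
R · y^e mod p:
15^2 = 225 ≡ 24
15^4 ≡ 24^2 = 576 ≡ 40
15^8 ≡ 40^2 = 1600 ≡ 59
15^16 ≡ 59^2 = 3481 ≡ 64
19 = 16 + 2 + 1, so 15^19 ≡ 64·24·15 ≡ 59 (mod 67)
49·59 = 2891 ≡ 10 (mod 67)
49 ≠ 10; the check fails.

forged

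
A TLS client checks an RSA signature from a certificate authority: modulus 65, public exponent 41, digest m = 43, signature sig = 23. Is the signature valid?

Squares mod 65: sig^1≡23, sig^2≡9, sig^4≡16, sig^8≡61, sig^16≡16, sig^32≡61
41 = 32 + 8 + 1, so sig^41 ≡ 61·61·23 ≡ 43 (mod 65)
43 = m, so the signature checks out.

valid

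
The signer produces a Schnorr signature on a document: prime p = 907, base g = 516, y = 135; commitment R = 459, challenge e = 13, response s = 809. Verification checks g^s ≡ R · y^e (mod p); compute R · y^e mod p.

552

Squares mod 907: 135^1≡135, 135^2≡85, 135^4≡876, 135^8≡54
13 = 8 + 4 + 1, so 135^13 ≡ 54·876·135 ≡ 760 (mod 907)
R · y^e ≡ 459·760 = 348840 ≡ 552 (mod 907)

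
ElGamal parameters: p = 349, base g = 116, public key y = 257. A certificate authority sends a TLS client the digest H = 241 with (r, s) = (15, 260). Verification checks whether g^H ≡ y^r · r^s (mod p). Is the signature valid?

invalid

Left side g^H mod p:
Squares mod 349: 116^1≡116, 116^2≡194, 116^4≡293, 116^8≡344, 116^16≡25, 116^32≡276, 116^64≡94, 116^128≡111
241 = 128 + 64 + 32 + 16 + 1, so 116^241 ≡ 111·94·276·25·116 ≡ 87 (mod 349)
Right side y^r · r^s mod p:
Squares mod 349: 257^1≡257, 257^2≡88, 257^4≡66, 257^8≡168
15 = 8 + 4 + 2 + 1, so 257^15 ≡ 168·66·88·257 ≡ 285 (mod 349)
Squares mod 349: 15^1≡15, 15^2≡225, 15^4≡20, 15^8≡51, 15^16≡158, 15^32≡185, 15^64≡23, 15^128≡180, 15^256≡292
260 = 256 + 4, so 15^260 ≡ 292·20 ≡ 256 (mod 349)
285·256 = 72960 ≡ 19 (mod 349)
87 ≠ 19, so verification fails.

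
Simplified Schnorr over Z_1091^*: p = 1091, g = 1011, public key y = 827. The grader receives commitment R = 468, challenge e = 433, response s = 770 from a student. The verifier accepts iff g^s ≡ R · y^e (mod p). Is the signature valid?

valid

g^s mod p:
1011^2 = 1022121 ≡ 945
1011^4 ≡ 945^2 = 893025 ≡ 587
1011^8 ≡ 587^2 = 344569 ≡ 904
1011^16 ≡ 904^2 = 817216 ≡ 57
1011^32 ≡ 57^2 = 3249 ≡ 1067
1011^64 ≡ 1067^2 = 1138489 ≡ 576
1011^128 ≡ 576^2 = 331776 ≡ 112
1011^256 ≡ 112^2 = 12544 ≡ 543
1011^512 ≡ 543^2 = 294849 ≡ 279
770 = 512 + 256 + 2, so 1011^770 ≡ 279·543·945 ≡ 372 (mod 1091)
R · y^e mod p:
827^2 = 683929 ≡ 963
827^4 ≡ 963^2 = 927369 ≡ 19
827^8 ≡ 19^2 = 361
827^16 ≡ 361^2 = 130321 ≡ 492
827^32 ≡ 492^2 = 242064 ≡ 953
827^64 ≡ 953^2 = 908209 ≡ 497
827^128 ≡ 497^2 = 247009 ≡ 443
827^256 ≡ 443^2 = 196249 ≡ 960
433 = 256 + 128 + 32 + 16 + 1, so 827^433 ≡ 960·443·953·492·827 ≡ 868 (mod 1091)
468·868 = 406224 ≡ 372 (mod 1091)
372 ≡ 372 (mod 1091); signature holds.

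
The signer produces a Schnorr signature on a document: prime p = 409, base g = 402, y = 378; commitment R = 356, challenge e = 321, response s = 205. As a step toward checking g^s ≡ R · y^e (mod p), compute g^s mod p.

7

402^205 mod 409 = 7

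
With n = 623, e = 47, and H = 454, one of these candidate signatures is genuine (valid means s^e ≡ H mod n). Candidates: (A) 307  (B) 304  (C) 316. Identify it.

Candidate A: Squares mod 623: 307^1≡307, 307^2≡176, 307^4≡449, 307^8≡372, 307^16≡78, 307^32≡477; 47 = 32 + 8 + 4 + 2 + 1, so 307^47 ≡ 477·372·449·176·307 ≡ 454 (mod 623)
  → matches H = 454
Candidate B: Squares mod 623: 304^1≡304, 304^2≡212, 304^4≡88, 304^8≡268, 304^16≡179, 304^32≡268; 47 = 32 + 8 + 4 + 2 + 1, so 304^47 ≡ 268·268·88·212·304 ≡ 166 (mod 623)
Candidate C: Squares mod 623: 316^1≡316, 316^2≡176, 316^4≡449, 316^8≡372, 316^16≡78, 316^32≡477; 47 = 32 + 8 + 4 + 2 + 1, so 316^47 ≡ 477·372·449·176·316 ≡ 169 (mod 623)

A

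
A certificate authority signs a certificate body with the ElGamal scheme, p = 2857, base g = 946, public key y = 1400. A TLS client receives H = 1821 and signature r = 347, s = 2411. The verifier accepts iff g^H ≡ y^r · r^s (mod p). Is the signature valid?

Left side g^H mod p:
946^2 = 894916 ≡ 675
946^4 ≡ 675^2 = 455625 ≡ 1362
946^8 ≡ 1362^2 = 1855044 ≡ 851
946^16 ≡ 851^2 = 724201 ≡ 1380
946^32 ≡ 1380^2 = 1904400 ≡ 1638
946^64 ≡ 1638^2 = 2683044 ≡ 321
946^128 ≡ 321^2 = 103041 ≡ 189
946^256 ≡ 189^2 = 35721 ≡ 1437
946^512 ≡ 1437^2 = 2064969 ≡ 2215
946^1024 ≡ 2215^2 = 4906225 ≡ 756
1821 = 1024 + 512 + 256 + 16 + 8 + 4 + 1, so 946^1821 ≡ 756·2215·1437·1380·851·1362·946 ≡ 2496 (mod 2857)
Right side y^r · r^s mod p:
1400^2 = 1960000 ≡ 98
1400^4 ≡ 98^2 = 9604 ≡ 1033
1400^8 ≡ 1033^2 = 1067089 ≡ 1428
1400^16 ≡ 1428^2 = 2039184 ≡ 2143
1400^32 ≡ 2143^2 = 4592449 ≡ 1250
1400^64 ≡ 1250^2 = 1562500 ≡ 2578
1400^128 ≡ 2578^2 = 6646084 ≡ 702
1400^256 ≡ 702^2 = 492804 ≡ 1400
347 = 256 + 64 + 16 + 8 + 2 + 1, so 1400^347 ≡ 1400·2578·2143·1428·98·1400 ≡ 2099 (mod 2857)
347^2 = 120409 ≡ 415
347^4 ≡ 415^2 = 172225 ≡ 805
347^8 ≡ 805^2 = 648025 ≡ 2343
347^16 ≡ 2343^2 = 5489649 ≡ 1352
347^32 ≡ 1352^2 = 1827904 ≡ 2281
347^64 ≡ 2281^2 = 5202961 ≡ 364
347^128 ≡ 364^2 = 132496 ≡ 1074
347^256 ≡ 1074^2 = 1153476 ≡ 2105
347^512 ≡ 2105^2 = 4431025 ≡ 2675
347^1024 ≡ 2675^2 = 7155625 ≡ 1697
347^2048 ≡ 1697^2 = 2879809 ≡ 2810
2411 = 2048 + 256 + 64 + 32 + 8 + 2 + 1, so 347^2411 ≡ 2810·2105·364·2281·2343·415·347 ≡ 547 (mod 2857)
2099·547 = 1148153 ≡ 2496 (mod 2857)
2496 ≡ 2496 (mod 2857), so the signature is genuine.

valid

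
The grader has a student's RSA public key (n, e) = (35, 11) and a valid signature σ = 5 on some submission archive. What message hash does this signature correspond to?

10

σ^2 ≡ 5^2 = 25
σ^4 ≡ 25^2 = 625 ≡ 30
σ^8 ≡ 30^2 = 900 ≡ 25
11 = 8 + 2 + 1, so σ^11 ≡ 25·25·5 ≡ 10 (mod 35)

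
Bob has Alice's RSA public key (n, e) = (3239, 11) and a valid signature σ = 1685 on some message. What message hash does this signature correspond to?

σ^2 ≡ 1685^2 = 2839225 ≡ 1861
σ^4 ≡ 1861^2 = 3463321 ≡ 830
σ^8 ≡ 830^2 = 688900 ≡ 2232
11 = 8 + 2 + 1, so σ^11 ≡ 2232·1861·1685 ≡ 1234 (mod 3239)

1234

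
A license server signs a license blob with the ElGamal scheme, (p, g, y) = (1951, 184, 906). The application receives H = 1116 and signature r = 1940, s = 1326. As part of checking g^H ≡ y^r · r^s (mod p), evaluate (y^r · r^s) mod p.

1606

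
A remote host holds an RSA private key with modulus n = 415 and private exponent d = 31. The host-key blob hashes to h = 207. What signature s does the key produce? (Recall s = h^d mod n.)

Squares mod 415: h^1≡207, h^2≡104, h^4≡26, h^8≡261, h^16≡61
31 = 16 + 8 + 4 + 2 + 1, so h^31 ≡ 61·261·26·104·207 ≡ 28 (mod 415)

28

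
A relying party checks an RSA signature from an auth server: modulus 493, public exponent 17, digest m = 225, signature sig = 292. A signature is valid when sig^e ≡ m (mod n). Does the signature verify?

does not verify

sig^2 ≡ 292^2 = 85264 ≡ 468
sig^4 ≡ 468^2 = 219024 ≡ 132
sig^8 ≡ 132^2 = 17424 ≡ 169
sig^16 ≡ 169^2 = 28561 ≡ 460
17 = 16 + 1, so sig^17 ≡ 460·292 ≡ 224 (mod 493)
sig^17 mod 493 = 224, but m = 225.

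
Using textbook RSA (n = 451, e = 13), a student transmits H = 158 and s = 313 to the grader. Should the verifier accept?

accept

s^2 ≡ 313^2 = 97969 ≡ 102
s^4 ≡ 102^2 = 10404 ≡ 31
s^8 ≡ 31^2 = 961 ≡ 59
13 = 8 + 4 + 1, so s^13 ≡ 59·31·313 ≡ 158 (mod 451)
158 = H, so the signature checks out.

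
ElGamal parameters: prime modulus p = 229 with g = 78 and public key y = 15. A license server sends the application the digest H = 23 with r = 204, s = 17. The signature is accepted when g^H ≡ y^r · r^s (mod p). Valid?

yes

Left side g^H mod p:
Squares mod 229: 78^1≡78, 78^2≡130, 78^4≡183, 78^8≡55, 78^16≡48
23 = 16 + 4 + 2 + 1, so 78^23 ≡ 48·183·130·78 ≡ 210 (mod 229)
Right side y^r · r^s mod p:
Squares mod 229: 15^1≡15, 15^2≡225, 15^4≡16, 15^8≡27, 15^16≡42, 15^32≡161, 15^64≡44, 15^128≡104
204 = 128 + 64 + 8 + 4, so 15^204 ≡ 104·44·27·16 ≡ 104 (mod 229)
Squares mod 229: 204^1≡204, 204^2≡167, 204^4≡180, 204^8≡111, 204^16≡184
17 = 16 + 1, so 204^17 ≡ 184·204 ≡ 209 (mod 229)
104·209 = 21736 ≡ 210 (mod 229)
210 ≡ 210 (mod 229), so the signature is genuine.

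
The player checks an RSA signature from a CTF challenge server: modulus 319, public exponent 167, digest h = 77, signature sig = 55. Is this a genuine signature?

sig^2 ≡ 55^2 = 3025 ≡ 154
sig^4 ≡ 154^2 = 23716 ≡ 110
sig^8 ≡ 110^2 = 12100 ≡ 297
sig^16 ≡ 297^2 = 88209 ≡ 165
sig^32 ≡ 165^2 = 27225 ≡ 110
sig^64 ≡ 110^2 = 12100 ≡ 297
sig^128 ≡ 297^2 = 88209 ≡ 165
167 = 128 + 32 + 4 + 2 + 1, so sig^167 ≡ 165·110·110·154·55 ≡ 77 (mod 319)
77 = h, so the signature checks out.

genuine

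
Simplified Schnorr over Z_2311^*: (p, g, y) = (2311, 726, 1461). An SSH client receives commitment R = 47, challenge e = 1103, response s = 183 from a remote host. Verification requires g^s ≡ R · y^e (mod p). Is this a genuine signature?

g^s mod p:
726^2 = 527076 ≡ 168
726^4 ≡ 168^2 = 28224 ≡ 492
726^8 ≡ 492^2 = 242064 ≡ 1720
726^16 ≡ 1720^2 = 2958400 ≡ 320
726^32 ≡ 320^2 = 102400 ≡ 716
726^64 ≡ 716^2 = 512656 ≡ 1925
726^128 ≡ 1925^2 = 3705625 ≡ 1092
183 = 128 + 32 + 16 + 4 + 2 + 1, so 726^183 ≡ 1092·716·320·492·168·726 ≡ 384 (mod 2311)
R · y^e mod p:
1461^2 = 2134521 ≡ 1468
1461^4 ≡ 1468^2 = 2155024 ≡ 1172
1461^8 ≡ 1172^2 = 1373584 ≡ 850
1461^16 ≡ 850^2 = 722500 ≡ 1468
1461^32 ≡ 1468^2 = 2155024 ≡ 1172
1461^64 ≡ 1172^2 = 1373584 ≡ 850
1461^128 ≡ 850^2 = 722500 ≡ 1468
1461^256 ≡ 1468^2 = 2155024 ≡ 1172
1461^512 ≡ 1172^2 = 1373584 ≡ 850
1461^1024 ≡ 850^2 = 722500 ≡ 1468
1103 = 1024 + 64 + 8 + 4 + 2 + 1, so 1461^1103 ≡ 1468·850·850·1172·1468·1461 ≡ 1139 (mod 2311)
47·1139 = 53533 ≡ 380 (mod 2311)
384 ≠ 380; the check fails.

forged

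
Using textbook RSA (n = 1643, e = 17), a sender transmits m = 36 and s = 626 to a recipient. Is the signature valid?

s^2 ≡ 626^2 = 391876 ≡ 842
s^4 ≡ 842^2 = 708964 ≡ 831
s^8 ≡ 831^2 = 690561 ≡ 501
s^16 ≡ 501^2 = 251001 ≡ 1265
17 = 16 + 1, so s^17 ≡ 1265·626 ≡ 1607 (mod 1643)
1607 ≠ 36, so verification fails.

invalid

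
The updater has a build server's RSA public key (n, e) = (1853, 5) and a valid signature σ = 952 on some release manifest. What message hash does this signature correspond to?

1343

σ^2 ≡ 952^2 = 906304 ≡ 187
σ^4 ≡ 187^2 = 34969 ≡ 1615
5 = 4 + 1, so σ^5 ≡ 1615·952 ≡ 1343 (mod 1853)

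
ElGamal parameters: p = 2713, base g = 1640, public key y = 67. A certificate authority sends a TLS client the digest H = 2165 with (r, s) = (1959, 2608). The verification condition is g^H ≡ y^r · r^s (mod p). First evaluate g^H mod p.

279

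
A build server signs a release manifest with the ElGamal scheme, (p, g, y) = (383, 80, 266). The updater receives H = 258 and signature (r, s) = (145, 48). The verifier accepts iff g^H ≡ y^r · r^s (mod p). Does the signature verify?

verifies

Left side g^H mod p:
80^2 = 6400 ≡ 272
80^4 ≡ 272^2 = 73984 ≡ 65
80^8 ≡ 65^2 = 4225 ≡ 12
80^16 ≡ 12^2 = 144
80^32 ≡ 144^2 = 20736 ≡ 54
80^64 ≡ 54^2 = 2916 ≡ 235
80^128 ≡ 235^2 = 55225 ≡ 73
80^256 ≡ 73^2 = 5329 ≡ 350
258 = 256 + 2, so 80^258 ≡ 350·272 ≡ 216 (mod 383)
Right side y^r · r^s mod p:
266^2 = 70756 ≡ 284
266^4 ≡ 284^2 = 80656 ≡ 226
266^8 ≡ 226^2 = 51076 ≡ 137
266^16 ≡ 137^2 = 18769 ≡ 2
266^32 ≡ 2^2 = 4
266^64 ≡ 4^2 = 16
266^128 ≡ 16^2 = 256
145 = 128 + 16 + 1, so 266^145 ≡ 256·2·266 ≡ 227 (mod 383)
145^2 = 21025 ≡ 343
145^4 ≡ 343^2 = 117649 ≡ 68
145^8 ≡ 68^2 = 4624 ≡ 28
145^16 ≡ 28^2 = 784 ≡ 18
145^32 ≡ 18^2 = 324
48 = 32 + 16, so 145^48 ≡ 324·18 ≡ 87 (mod 383)
227·87 = 19749 ≡ 216 (mod 383)
216 ≡ 216 (mod 383), so the signature is genuine.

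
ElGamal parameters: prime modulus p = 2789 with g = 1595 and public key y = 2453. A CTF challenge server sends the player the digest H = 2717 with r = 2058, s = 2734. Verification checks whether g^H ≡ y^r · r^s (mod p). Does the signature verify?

does not verify

Left side g^H mod p:
1595^2 = 2544025 ≡ 457
1595^4 ≡ 457^2 = 208849 ≡ 2463
1595^8 ≡ 2463^2 = 6066369 ≡ 294
1595^16 ≡ 294^2 = 86436 ≡ 2766
1595^32 ≡ 2766^2 = 7650756 ≡ 529
1595^64 ≡ 529^2 = 279841 ≡ 941
1595^128 ≡ 941^2 = 885481 ≡ 1368
1595^256 ≡ 1368^2 = 1871424 ≡ 5
1595^512 ≡ 5^2 = 25
1595^1024 ≡ 25^2 = 625
1595^2048 ≡ 625^2 = 390625 ≡ 165
2717 = 2048 + 512 + 128 + 16 + 8 + 4 + 1, so 1595^2717 ≡ 165·25·1368·2766·294·2463·1595 ≡ 1739 (mod 2789)
Right side y^r · r^s mod p:
2453^2 = 6017209 ≡ 1336
2453^4 ≡ 1336^2 = 1784896 ≡ 2725
2453^8 ≡ 2725^2 = 7425625 ≡ 1307
2453^16 ≡ 1307^2 = 1708249 ≡ 1381
2453^32 ≡ 1381^2 = 1907161 ≡ 2274
2453^64 ≡ 2274^2 = 5171076 ≡ 270
2453^128 ≡ 270^2 = 72900 ≡ 386
2453^256 ≡ 386^2 = 148996 ≡ 1179
2453^512 ≡ 1179^2 = 1390041 ≡ 1119
2453^1024 ≡ 1119^2 = 1252161 ≡ 2689
2453^2048 ≡ 2689^2 = 7230721 ≡ 1633
2058 = 2048 + 8 + 2, so 2453^2058 ≡ 1633·1307·1336 ≡ 983 (mod 2789)
2058^2 = 4235364 ≡ 1662
2058^4 ≡ 1662^2 = 2762244 ≡ 1134
2058^8 ≡ 1134^2 = 1285956 ≡ 227
2058^16 ≡ 227^2 = 51529 ≡ 1327
2058^32 ≡ 1327^2 = 1760929 ≡ 1070
2058^64 ≡ 1070^2 = 1144900 ≡ 1410
2058^128 ≡ 1410^2 = 1988100 ≡ 2332
2058^256 ≡ 2332^2 = 5438224 ≡ 2463
2058^512 ≡ 2463^2 = 6066369 ≡ 294
2058^1024 ≡ 294^2 = 86436 ≡ 2766
2058^2048 ≡ 2766^2 = 7650756 ≡ 529
2734 = 2048 + 512 + 128 + 32 + 8 + 4 + 2, so 2058^2734 ≡ 529·294·2332·1070·227·1134·1662 ≡ 2748 (mod 2789)
983·2748 = 2701284 ≡ 1532 (mod 2789)
1739 ≠ 1532, so verification fails.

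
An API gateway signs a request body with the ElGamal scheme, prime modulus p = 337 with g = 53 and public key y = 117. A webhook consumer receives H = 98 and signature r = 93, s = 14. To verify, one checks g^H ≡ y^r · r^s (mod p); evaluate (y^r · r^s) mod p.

117^93 mod 337 = 148
93^14 mod 337 = 181
y^r · r^s ≡ 148·181 = 26788 ≡ 165 (mod 337)

165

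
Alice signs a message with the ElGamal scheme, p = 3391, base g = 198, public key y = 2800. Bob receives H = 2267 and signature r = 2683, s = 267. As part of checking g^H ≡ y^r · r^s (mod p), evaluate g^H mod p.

864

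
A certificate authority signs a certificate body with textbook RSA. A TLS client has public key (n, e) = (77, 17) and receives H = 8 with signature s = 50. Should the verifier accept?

accept

s^17 mod 77 = 8
s^17 mod 77 = 8 matches H.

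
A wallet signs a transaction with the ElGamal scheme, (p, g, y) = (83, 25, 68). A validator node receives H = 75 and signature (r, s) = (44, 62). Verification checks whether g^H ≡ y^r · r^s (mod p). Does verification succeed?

Left side g^H mod p:
Squares mod 83: 25^1≡25, 25^2≡44, 25^4≡27, 25^8≡65, 25^16≡75, 25^32≡64, 25^64≡29
75 = 64 + 8 + 2 + 1, so 25^75 ≡ 29·65·44·25 ≡ 77 (mod 83)
Right side y^r · r^s mod p:
Squares mod 83: 68^1≡68, 68^2≡59, 68^4≡78, 68^8≡25, 68^16≡44, 68^32≡27
44 = 32 + 8 + 4, so 68^44 ≡ 27·25·78 ≡ 28 (mod 83)
Squares mod 83: 44^1≡44, 44^2≡27, 44^4≡65, 44^8≡75, 44^16≡64, 44^32≡29
62 = 32 + 16 + 8 + 4 + 2, so 44^62 ≡ 29·64·75·65·27 ≡ 25 (mod 83)
28·25 = 700 ≡ 36 (mod 83)
77 ≠ 36, so verification fails.

fails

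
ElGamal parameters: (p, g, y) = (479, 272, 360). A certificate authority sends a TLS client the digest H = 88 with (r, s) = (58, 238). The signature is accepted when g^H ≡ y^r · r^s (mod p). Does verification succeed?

Left side g^H mod p:
Squares mod 479: 272^1≡272, 272^2≡218, 272^4≡103, 272^8≡71, 272^16≡251, 272^32≡252, 272^64≡276
88 = 64 + 16 + 8, so 272^88 ≡ 276·251·71 ≡ 224 (mod 479)
Right side y^r · r^s mod p:
Squares mod 479: 360^1≡360, 360^2≡270, 360^4≡92, 360^8≡321, 360^16≡56, 360^32≡262
58 = 32 + 16 + 8 + 2, so 360^58 ≡ 262·56·321·270 ≡ 343 (mod 479)
Squares mod 479: 58^1≡58, 58^2≡11, 58^4≡121, 58^8≡271, 58^16≡154, 58^32≡245, 58^64≡150, 58^128≡466
238 = 128 + 64 + 32 + 8 + 4 + 2, so 58^238 ≡ 466·150·245·271·121·11 ≡ 256 (mod 479)
343·256 = 87808 ≡ 151 (mod 479)
224 ≠ 151, so verification fails.

fails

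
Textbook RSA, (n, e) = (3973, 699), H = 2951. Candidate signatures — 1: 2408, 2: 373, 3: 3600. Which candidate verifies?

Candidate 1: Squares mod 3973: 2408^1≡2408, 2408^2≡1857, 2408^4≡3858, 2408^8≡1306, 2408^16≡1219, 2408^32≡59, 2408^64≡3481, 2408^128≡3684, 2408^256≡88, 2408^512≡3771; 699 = 512 + 128 + 32 + 16 + 8 + 2 + 1, so 2408^699 ≡ 3771·3684·59·1219·1306·1857·2408 ≡ 610 (mod 3973)
Candidate 2: Squares mod 3973: 373^1≡373, 373^2≡74, 373^4≡1503, 373^8≡2345, 373^16≡393, 373^32≡3475, 373^64≡1678, 373^128≡2800, 373^256≡1271, 373^512≡2403; 699 = 512 + 128 + 32 + 16 + 8 + 2 + 1, so 373^699 ≡ 2403·2800·3475·393·2345·74·373 ≡ 1022 (mod 3973)
Candidate 3: Squares mod 3973: 3600^1≡3600, 3600^2≡74, 3600^4≡1503, 3600^8≡2345, 3600^16≡393, 3600^32≡3475, 3600^64≡1678, 3600^128≡2800, 3600^256≡1271, 3600^512≡2403; 699 = 512 + 128 + 32 + 16 + 8 + 2 + 1, so 3600^699 ≡ 2403·2800·3475·393·2345·74·3600 ≡ 2951 (mod 3973)
  → matches H = 2951

3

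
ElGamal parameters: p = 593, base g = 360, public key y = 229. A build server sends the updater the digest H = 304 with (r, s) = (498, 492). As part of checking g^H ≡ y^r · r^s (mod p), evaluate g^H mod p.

556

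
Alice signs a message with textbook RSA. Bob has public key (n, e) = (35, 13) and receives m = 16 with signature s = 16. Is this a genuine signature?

s^2 ≡ 16^2 = 256 ≡ 11
s^4 ≡ 11^2 = 121 ≡ 16
s^8 ≡ 16^2 = 256 ≡ 11
13 = 8 + 4 + 1, so s^13 ≡ 11·16·16 ≡ 16 (mod 35)
s^13 mod 35 = 16 matches m.

genuine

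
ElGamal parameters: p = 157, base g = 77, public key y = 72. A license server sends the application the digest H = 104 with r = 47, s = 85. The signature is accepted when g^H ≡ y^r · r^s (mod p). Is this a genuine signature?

forged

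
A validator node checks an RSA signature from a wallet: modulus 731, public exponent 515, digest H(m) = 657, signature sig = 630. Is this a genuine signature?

forged

Squares mod 731: sig^1≡630, sig^2≡698, sig^4≡358, sig^8≡239, sig^16≡103, sig^32≡375, sig^64≡273, sig^128≡698, sig^256≡358, sig^512≡239
515 = 512 + 2 + 1, so sig^515 ≡ 239·698·630 ≡ 528 (mod 731)
sig^515 mod 731 = 528, but H(m) = 657.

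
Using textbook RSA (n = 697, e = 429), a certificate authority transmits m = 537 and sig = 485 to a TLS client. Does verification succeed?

sig^2 ≡ 485^2 = 235225 ≡ 336
sig^4 ≡ 336^2 = 112896 ≡ 679
sig^8 ≡ 679^2 = 461041 ≡ 324
sig^16 ≡ 324^2 = 104976 ≡ 426
sig^32 ≡ 426^2 = 181476 ≡ 256
sig^64 ≡ 256^2 = 65536 ≡ 18
sig^128 ≡ 18^2 = 324
sig^256 ≡ 324^2 = 104976 ≡ 426
429 = 256 + 128 + 32 + 8 + 4 + 1, so sig^429 ≡ 426·324·256·324·679·485 ≡ 382 (mod 697)
sig^429 mod 697 = 382, but m = 537.

fails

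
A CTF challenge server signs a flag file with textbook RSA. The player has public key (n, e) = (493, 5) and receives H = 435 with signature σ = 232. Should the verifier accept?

σ^2 ≡ 232^2 = 53824 ≡ 87
σ^4 ≡ 87^2 = 7569 ≡ 174
5 = 4 + 1, so σ^5 ≡ 174·232 ≡ 435 (mod 493)
435 = H, so the signature checks out.

accept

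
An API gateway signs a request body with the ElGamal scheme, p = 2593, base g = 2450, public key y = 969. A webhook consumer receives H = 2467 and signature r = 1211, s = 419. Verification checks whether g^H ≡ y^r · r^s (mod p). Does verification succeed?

Left side g^H mod p:
2450^2 = 6002500 ≡ 2298
2450^4 ≡ 2298^2 = 5280804 ≡ 1456
2450^8 ≡ 1456^2 = 2119936 ≡ 1455
2450^16 ≡ 1455^2 = 2117025 ≡ 1137
2450^32 ≡ 1137^2 = 1292769 ≡ 1455
2450^64 ≡ 1455^2 = 2117025 ≡ 1137
2450^128 ≡ 1137^2 = 1292769 ≡ 1455
2450^256 ≡ 1455^2 = 2117025 ≡ 1137
2450^512 ≡ 1137^2 = 1292769 ≡ 1455
2450^1024 ≡ 1455^2 = 2117025 ≡ 1137
2450^2048 ≡ 1137^2 = 1292769 ≡ 1455
2467 = 2048 + 256 + 128 + 32 + 2 + 1, so 2450^2467 ≡ 1455·1137·1455·1455·2298·2450 ≡ 1624 (mod 2593)
Right side y^r · r^s mod p:
969^2 = 938961 ≡ 295
969^4 ≡ 295^2 = 87025 ≡ 1456
969^8 ≡ 1456^2 = 2119936 ≡ 1455
969^16 ≡ 1455^2 = 2117025 ≡ 1137
969^32 ≡ 1137^2 = 1292769 ≡ 1455
969^64 ≡ 1455^2 = 2117025 ≡ 1137
969^128 ≡ 1137^2 = 1292769 ≡ 1455
969^256 ≡ 1455^2 = 2117025 ≡ 1137
969^512 ≡ 1137^2 = 1292769 ≡ 1455
969^1024 ≡ 1455^2 = 2117025 ≡ 1137
1211 = 1024 + 128 + 32 + 16 + 8 + 2 + 1, so 969^1211 ≡ 1137·1455·1455·1137·1455·295·969 ≡ 1825 (mod 2593)
1211^2 = 1466521 ≡ 1476
1211^4 ≡ 1476^2 = 2178576 ≡ 456
1211^8 ≡ 456^2 = 207936 ≡ 496
1211^16 ≡ 496^2 = 246016 ≡ 2274
1211^32 ≡ 2274^2 = 5171076 ≡ 634
1211^64 ≡ 634^2 = 401956 ≡ 41
1211^128 ≡ 41^2 = 1681
1211^256 ≡ 1681^2 = 2825761 ≡ 1984
419 = 256 + 128 + 32 + 2 + 1, so 1211^419 ≡ 1984·1681·634·1476·1211 ≡ 2154 (mod 2593)
1825·2154 = 3931050 ≡ 62 (mod 2593)
1624 ≠ 62, so verification fails.

fails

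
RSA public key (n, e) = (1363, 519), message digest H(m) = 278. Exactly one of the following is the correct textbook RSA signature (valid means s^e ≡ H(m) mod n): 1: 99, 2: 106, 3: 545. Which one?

1

Candidate 1: 99^519 mod 1363 = 278
  → matches H(m) = 278
Candidate 2: 106^519 mod 1363 = 1228
Candidate 3: 545^519 mod 1363 = 1328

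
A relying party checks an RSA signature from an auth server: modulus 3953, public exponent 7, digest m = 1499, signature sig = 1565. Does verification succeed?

sig^2 ≡ 1565^2 = 2449225 ≡ 2318
sig^4 ≡ 2318^2 = 5373124 ≡ 997
7 = 4 + 2 + 1, so sig^7 ≡ 997·2318·1565 ≡ 1499 (mod 3953)
1499 = m, so the signature checks out.

passes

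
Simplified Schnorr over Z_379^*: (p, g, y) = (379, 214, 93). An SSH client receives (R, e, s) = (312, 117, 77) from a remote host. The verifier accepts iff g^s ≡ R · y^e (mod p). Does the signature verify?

does not verify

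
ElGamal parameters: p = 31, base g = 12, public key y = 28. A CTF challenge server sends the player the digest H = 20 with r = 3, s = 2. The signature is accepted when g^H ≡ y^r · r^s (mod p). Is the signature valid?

valid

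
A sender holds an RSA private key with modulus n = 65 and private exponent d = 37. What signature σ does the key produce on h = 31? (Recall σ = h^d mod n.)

31

Squares mod 65: h^1≡31, h^2≡51, h^4≡1, h^8≡1, h^16≡1, h^32≡1
37 = 32 + 4 + 1, so h^37 ≡ 1·1·31 ≡ 31 (mod 65)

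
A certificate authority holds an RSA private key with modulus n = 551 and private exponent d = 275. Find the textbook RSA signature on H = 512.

18

H^275 mod 551 = 18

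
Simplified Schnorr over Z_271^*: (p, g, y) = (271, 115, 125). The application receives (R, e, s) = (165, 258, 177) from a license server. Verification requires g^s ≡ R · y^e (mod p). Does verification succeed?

passes

g^s mod p:
115^177 mod 271 = 93
R · y^e mod p:
125^258 mod 271 = 242
165·242 = 39930 ≡ 93 (mod 271)
93 ≡ 93 (mod 271); signature holds.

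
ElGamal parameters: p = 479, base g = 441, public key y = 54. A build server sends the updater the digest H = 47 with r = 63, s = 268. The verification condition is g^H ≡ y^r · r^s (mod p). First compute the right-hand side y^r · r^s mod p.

54^2 = 2916 ≡ 42
54^4 ≡ 42^2 = 1764 ≡ 327
54^8 ≡ 327^2 = 106929 ≡ 112
54^16 ≡ 112^2 = 12544 ≡ 90
54^32 ≡ 90^2 = 8100 ≡ 436
63 = 32 + 16 + 8 + 4 + 2 + 1, so 54^63 ≡ 436·90·112·327·42·54 ≡ 256 (mod 479)
63^2 = 3969 ≡ 137
63^4 ≡ 137^2 = 18769 ≡ 88
63^8 ≡ 88^2 = 7744 ≡ 80
63^16 ≡ 80^2 = 6400 ≡ 173
63^32 ≡ 173^2 = 29929 ≡ 231
63^64 ≡ 231^2 = 53361 ≡ 192
63^128 ≡ 192^2 = 36864 ≡ 460
63^256 ≡ 460^2 = 211600 ≡ 361
268 = 256 + 8 + 4, so 63^268 ≡ 361·80·88 ≡ 345 (mod 479)
y^r · r^s ≡ 256·345 = 88320 ≡ 184 (mod 479)

184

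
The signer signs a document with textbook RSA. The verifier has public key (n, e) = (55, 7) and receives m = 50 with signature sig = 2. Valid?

no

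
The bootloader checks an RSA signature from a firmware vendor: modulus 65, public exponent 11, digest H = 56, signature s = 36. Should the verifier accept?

accept

s^2 ≡ 36^2 = 1296 ≡ 61
s^4 ≡ 61^2 = 3721 ≡ 16
s^8 ≡ 16^2 = 256 ≡ 61
11 = 8 + 2 + 1, so s^11 ≡ 61·61·36 ≡ 56 (mod 65)
Since 56 equals the digest 56, verification succeeds.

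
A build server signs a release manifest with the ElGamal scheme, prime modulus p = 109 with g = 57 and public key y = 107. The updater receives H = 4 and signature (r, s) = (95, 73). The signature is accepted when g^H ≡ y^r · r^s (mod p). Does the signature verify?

Left side g^H mod p:
57^2 = 3249 ≡ 88
57^4 ≡ 88^2 = 7744 ≡ 5
Right side y^r · r^s mod p:
107^2 = 11449 ≡ 4
107^4 ≡ 4^2 = 16
107^8 ≡ 16^2 = 256 ≡ 38
107^16 ≡ 38^2 = 1444 ≡ 27
107^32 ≡ 27^2 = 729 ≡ 75
107^64 ≡ 75^2 = 5625 ≡ 66
95 = 64 + 16 + 8 + 4 + 2 + 1, so 107^95 ≡ 66·27·38·16·4·107 ≡ 32 (mod 109)
95^2 = 9025 ≡ 87
95^4 ≡ 87^2 = 7569 ≡ 48
95^8 ≡ 48^2 = 2304 ≡ 15
95^16 ≡ 15^2 = 225 ≡ 7
95^32 ≡ 7^2 = 49
95^64 ≡ 49^2 = 2401 ≡ 3
73 = 64 + 8 + 1, so 95^73 ≡ 3·15·95 ≡ 24 (mod 109)
32·24 = 768 ≡ 5 (mod 109)
5 ≡ 5 (mod 109), so the signature is genuine.

verifies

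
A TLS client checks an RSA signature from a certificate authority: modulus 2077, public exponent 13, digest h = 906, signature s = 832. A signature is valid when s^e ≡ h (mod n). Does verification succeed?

fails

Squares mod 2077: s^1≡832, s^2≡583, s^4≡1338, s^8≡1947
13 = 8 + 4 + 1, so s^13 ≡ 1947·1338·832 ≡ 1049 (mod 2077)
s^13 mod 2077 = 1049, but h = 906.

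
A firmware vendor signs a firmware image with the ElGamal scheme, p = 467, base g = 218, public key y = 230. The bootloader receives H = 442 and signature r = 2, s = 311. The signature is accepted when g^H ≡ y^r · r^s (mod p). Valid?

Left side g^H mod p:
218^2 = 47524 ≡ 357
218^4 ≡ 357^2 = 127449 ≡ 425
218^8 ≡ 425^2 = 180625 ≡ 363
218^16 ≡ 363^2 = 131769 ≡ 75
218^32 ≡ 75^2 = 5625 ≡ 21
218^64 ≡ 21^2 = 441
218^128 ≡ 441^2 = 194481 ≡ 209
218^256 ≡ 209^2 = 43681 ≡ 250
442 = 256 + 128 + 32 + 16 + 8 + 2, so 218^442 ≡ 250·209·21·75·363·357 ≡ 84 (mod 467)
Right side y^r · r^s mod p:
230^2 = 52900 ≡ 129
2^2 = 4
2^4 ≡ 4^2 = 16
2^8 ≡ 16^2 = 256
2^16 ≡ 256^2 = 65536 ≡ 156
2^32 ≡ 156^2 = 24336 ≡ 52
2^64 ≡ 52^2 = 2704 ≡ 369
2^128 ≡ 369^2 = 136161 ≡ 264
2^256 ≡ 264^2 = 69696 ≡ 113
311 = 256 + 32 + 16 + 4 + 2 + 1, so 2^311 ≡ 113·52·156·16·4·2 ≡ 86 (mod 467)
129·86 = 11094 ≡ 353 (mod 467)
84 ≠ 353, so verification fails.

no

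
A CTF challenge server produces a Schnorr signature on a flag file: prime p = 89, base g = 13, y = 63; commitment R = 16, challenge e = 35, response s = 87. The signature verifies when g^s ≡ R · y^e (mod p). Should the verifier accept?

g^s mod p:
13^87 mod 89 = 48
R · y^e mod p:
63^35 mod 89 = 3
16·3 = 48 ≡ 48 (mod 89)
48 ≡ 48 (mod 89); signature holds.

accept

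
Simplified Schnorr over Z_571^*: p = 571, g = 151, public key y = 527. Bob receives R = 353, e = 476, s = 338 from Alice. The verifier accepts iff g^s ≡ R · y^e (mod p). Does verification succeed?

fails

g^s mod p:
151^2 = 22801 ≡ 532
151^4 ≡ 532^2 = 283024 ≡ 379
151^8 ≡ 379^2 = 143641 ≡ 320
151^16 ≡ 320^2 = 102400 ≡ 191
151^32 ≡ 191^2 = 36481 ≡ 508
151^64 ≡ 508^2 = 258064 ≡ 543
151^128 ≡ 543^2 = 294849 ≡ 213
151^256 ≡ 213^2 = 45369 ≡ 260
338 = 256 + 64 + 16 + 2, so 151^338 ≡ 260·543·191·532 ≡ 279 (mod 571)
R · y^e mod p:
527^2 = 277729 ≡ 223
527^4 ≡ 223^2 = 49729 ≡ 52
527^8 ≡ 52^2 = 2704 ≡ 420
527^16 ≡ 420^2 = 176400 ≡ 532
527^32 ≡ 532^2 = 283024 ≡ 379
527^64 ≡ 379^2 = 143641 ≡ 320
527^128 ≡ 320^2 = 102400 ≡ 191
527^256 ≡ 191^2 = 36481 ≡ 508
476 = 256 + 128 + 64 + 16 + 8 + 4, so 527^476 ≡ 508·191·320·532·420·52 ≡ 299 (mod 571)
353·299 = 105547 ≡ 483 (mod 571)
279 ≠ 483; the check fails.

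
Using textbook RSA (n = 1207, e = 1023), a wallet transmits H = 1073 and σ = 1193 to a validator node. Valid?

no

Squares mod 1207: σ^1≡1193, σ^2≡196, σ^4≡999, σ^8≡1019, σ^16≡341, σ^32≡409, σ^64≡715, σ^128≡664, σ^256≡341, σ^512≡409
1023 = 512 + 256 + 128 + 64 + 32 + 16 + 8 + 4 + 2 + 1, so σ^1023 ≡ 409·341·664·715·409·341·1019·999·196·1193 ≡ 380 (mod 1207)
σ^1023 mod 1207 = 380, but H = 1073.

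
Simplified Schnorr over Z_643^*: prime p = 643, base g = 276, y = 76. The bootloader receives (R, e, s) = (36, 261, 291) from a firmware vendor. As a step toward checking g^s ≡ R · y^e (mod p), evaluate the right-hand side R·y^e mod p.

Squares mod 643: 76^1≡76, 76^2≡632, 76^4≡121, 76^8≡495, 76^16≡42, 76^32≡478, 76^64≡219, 76^128≡379, 76^256≡252
261 = 256 + 4 + 1, so 76^261 ≡ 252·121·76 ≡ 20 (mod 643)
R · y^e ≡ 36·20 = 720 ≡ 77 (mod 643)

77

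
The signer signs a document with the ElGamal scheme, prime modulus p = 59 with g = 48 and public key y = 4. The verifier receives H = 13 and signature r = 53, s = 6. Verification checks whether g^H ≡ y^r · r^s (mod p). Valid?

Left side g^H mod p:
48^13 mod 59 = 5
Right side y^r · r^s mod p:
4^53 mod 59 = 45
53^6 mod 59 = 46
45·46 = 2070 ≡ 5 (mod 59)
5 ≡ 5 (mod 59), so the signature is genuine.

yes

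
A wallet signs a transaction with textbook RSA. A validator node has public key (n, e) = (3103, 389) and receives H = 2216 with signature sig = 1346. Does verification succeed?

passes

sig^2 ≡ 1346^2 = 1811716 ≡ 2667
sig^4 ≡ 2667^2 = 7112889 ≡ 813
sig^8 ≡ 813^2 = 660969 ≡ 30
sig^16 ≡ 30^2 = 900
sig^32 ≡ 900^2 = 810000 ≡ 117
sig^64 ≡ 117^2 = 13689 ≡ 1277
sig^128 ≡ 1277^2 = 1630729 ≡ 1654
sig^256 ≡ 1654^2 = 2735716 ≡ 1973
389 = 256 + 128 + 4 + 1, so sig^389 ≡ 1973·1654·813·1346 ≡ 2216 (mod 3103)
Since 2216 equals the digest 2216, verification succeeds.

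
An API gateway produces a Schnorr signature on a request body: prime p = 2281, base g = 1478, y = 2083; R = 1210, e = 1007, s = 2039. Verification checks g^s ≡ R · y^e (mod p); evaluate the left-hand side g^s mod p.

1599

1478^2 = 2184484 ≡ 1567
1478^4 ≡ 1567^2 = 2455489 ≡ 1133
1478^8 ≡ 1133^2 = 1283689 ≡ 1767
1478^16 ≡ 1767^2 = 3122289 ≡ 1881
1478^32 ≡ 1881^2 = 3538161 ≡ 330
1478^64 ≡ 330^2 = 108900 ≡ 1693
1478^128 ≡ 1693^2 = 2866249 ≡ 1313
1478^256 ≡ 1313^2 = 1723969 ≡ 1814
1478^512 ≡ 1814^2 = 3290596 ≡ 1394
1478^1024 ≡ 1394^2 = 1943236 ≡ 2105
2039 = 1024 + 512 + 256 + 128 + 64 + 32 + 16 + 4 + 2 + 1, so 1478^2039 ≡ 2105·1394·1814·1313·1693·330·1881·1133·1567·1478 ≡ 1599 (mod 2281)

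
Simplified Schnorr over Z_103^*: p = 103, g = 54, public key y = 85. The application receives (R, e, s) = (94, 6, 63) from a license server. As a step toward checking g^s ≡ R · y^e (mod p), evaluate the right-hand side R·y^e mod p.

85^2 = 7225 ≡ 15
85^4 ≡ 15^2 = 225 ≡ 19
6 = 4 + 2, so 85^6 ≡ 19·15 ≡ 79 (mod 103)
R · y^e ≡ 94·79 = 7426 ≡ 10 (mod 103)

10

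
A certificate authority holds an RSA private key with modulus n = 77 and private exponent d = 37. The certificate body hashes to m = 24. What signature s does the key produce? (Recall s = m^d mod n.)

m^2 ≡ 24^2 = 576 ≡ 37
m^4 ≡ 37^2 = 1369 ≡ 60
m^8 ≡ 60^2 = 3600 ≡ 58
m^16 ≡ 58^2 = 3364 ≡ 53
m^32 ≡ 53^2 = 2809 ≡ 37
37 = 32 + 4 + 1, so m^37 ≡ 37·60·24 ≡ 73 (mod 77)

73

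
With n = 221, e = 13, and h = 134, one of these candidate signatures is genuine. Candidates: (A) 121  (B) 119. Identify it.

A

Candidate A: Squares mod 221: 121^1≡121, 121^2≡55, 121^4≡152, 121^8≡120; 13 = 8 + 4 + 1, so 121^13 ≡ 120·152·121 ≡ 134 (mod 221)
  → matches h = 134
Candidate B: Squares mod 221: 119^1≡119, 119^2≡17, 119^4≡68, 119^8≡204; 13 = 8 + 4 + 1, so 119^13 ≡ 204·68·119 ≡ 119 (mod 221)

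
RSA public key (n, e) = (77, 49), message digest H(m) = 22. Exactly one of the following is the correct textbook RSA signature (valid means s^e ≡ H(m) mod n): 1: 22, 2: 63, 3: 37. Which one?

Candidate 1: Squares mod 77: 22^1≡22, 22^2≡22, 22^4≡22, 22^8≡22, 22^16≡22, 22^32≡22; 49 = 32 + 16 + 1, so 22^49 ≡ 22·22·22 ≡ 22 (mod 77)
  → matches H(m) = 22
Candidate 2: Squares mod 77: 63^1≡63, 63^2≡42, 63^4≡70, 63^8≡49, 63^16≡14, 63^32≡42; 49 = 32 + 16 + 1, so 63^49 ≡ 42·14·63 ≡ 7 (mod 77)
Candidate 3: Squares mod 77: 37^1≡37, 37^2≡60, 37^4≡58, 37^8≡53, 37^16≡37, 37^32≡60; 49 = 32 + 16 + 1, so 37^49 ≡ 60·37·37 ≡ 58 (mod 77)

1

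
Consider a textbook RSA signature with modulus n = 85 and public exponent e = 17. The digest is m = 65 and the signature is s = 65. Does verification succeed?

passes

s^2 ≡ 65^2 = 4225 ≡ 60
s^4 ≡ 60^2 = 3600 ≡ 30
s^8 ≡ 30^2 = 900 ≡ 50
s^16 ≡ 50^2 = 2500 ≡ 35
17 = 16 + 1, so s^17 ≡ 35·65 ≡ 65 (mod 85)
65 = m, so the signature checks out.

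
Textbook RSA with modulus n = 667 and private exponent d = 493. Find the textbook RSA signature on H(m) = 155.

421

(H(m))^2 ≡ 155^2 = 24025 ≡ 13
(H(m))^4 ≡ 13^2 = 169
(H(m))^8 ≡ 169^2 = 28561 ≡ 547
(H(m))^16 ≡ 547^2 = 299209 ≡ 393
(H(m))^32 ≡ 393^2 = 154449 ≡ 372
(H(m))^64 ≡ 372^2 = 138384 ≡ 315
(H(m))^128 ≡ 315^2 = 99225 ≡ 509
(H(m))^256 ≡ 509^2 = 259081 ≡ 285
493 = 256 + 128 + 64 + 32 + 8 + 4 + 1, so (H(m))^493 ≡ 285·509·315·372·547·169·155 ≡ 421 (mod 667)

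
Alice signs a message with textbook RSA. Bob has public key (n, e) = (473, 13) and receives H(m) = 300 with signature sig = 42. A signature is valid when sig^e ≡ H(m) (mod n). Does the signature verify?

verifies

Squares mod 473: sig^1≡42, sig^2≡345, sig^4≡302, sig^8≡388
13 = 8 + 4 + 1, so sig^13 ≡ 388·302·42 ≡ 300 (mod 473)
sig^13 mod 473 = 300 matches H(m).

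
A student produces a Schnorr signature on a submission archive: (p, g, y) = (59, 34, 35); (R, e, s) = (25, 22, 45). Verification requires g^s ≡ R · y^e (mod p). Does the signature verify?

does not verify

g^s mod p:
34^2 = 1156 ≡ 35
34^4 ≡ 35^2 = 1225 ≡ 45
34^8 ≡ 45^2 = 2025 ≡ 19
34^16 ≡ 19^2 = 361 ≡ 7
34^32 ≡ 7^2 = 49
45 = 32 + 8 + 4 + 1, so 34^45 ≡ 49·19·45·34 ≡ 52 (mod 59)
R · y^e mod p:
35^2 = 1225 ≡ 45
35^4 ≡ 45^2 = 2025 ≡ 19
35^8 ≡ 19^2 = 361 ≡ 7
35^16 ≡ 7^2 = 49
22 = 16 + 4 + 2, so 35^22 ≡ 49·19·45 ≡ 5 (mod 59)
25·5 = 125 ≡ 7 (mod 59)
52 ≠ 7; the check fails.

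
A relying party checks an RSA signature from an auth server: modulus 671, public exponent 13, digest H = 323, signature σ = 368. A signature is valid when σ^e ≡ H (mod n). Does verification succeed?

passes

Squares mod 671: σ^1≡368, σ^2≡553, σ^4≡504, σ^8≡378
13 = 8 + 4 + 1, so σ^13 ≡ 378·504·368 ≡ 323 (mod 671)
Since 323 equals the digest 323, verification succeeds.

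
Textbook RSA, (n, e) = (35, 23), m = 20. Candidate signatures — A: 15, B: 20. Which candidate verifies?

Candidate A: 15^2 = 225 ≡ 15; 15^4 ≡ 15^2 = 225 ≡ 15; 15^8 ≡ 15^2 = 225 ≡ 15; 15^16 ≡ 15^2 = 225 ≡ 15; 23 = 16 + 4 + 2 + 1, so 15^23 ≡ 15·15·15·15 ≡ 15 (mod 35)
Candidate B: 20^2 = 400 ≡ 15; 20^4 ≡ 15^2 = 225 ≡ 15; 20^8 ≡ 15^2 = 225 ≡ 15; 20^16 ≡ 15^2 = 225 ≡ 15; 23 = 16 + 4 + 2 + 1, so 20^23 ≡ 15·15·15·20 ≡ 20 (mod 35)
  → matches m = 20

B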